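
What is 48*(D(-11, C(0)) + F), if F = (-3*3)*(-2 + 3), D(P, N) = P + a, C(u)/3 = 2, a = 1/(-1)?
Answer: -1008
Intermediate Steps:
a = -1
C(u) = 6 (C(u) = 3*2 = 6)
D(P, N) = -1 + P (D(P, N) = P - 1 = -1 + P)
F = -9 (F = -9*1 = -9)
48*(D(-11, C(0)) + F) = 48*((-1 - 11) - 9) = 48*(-12 - 9) = 48*(-21) = -1008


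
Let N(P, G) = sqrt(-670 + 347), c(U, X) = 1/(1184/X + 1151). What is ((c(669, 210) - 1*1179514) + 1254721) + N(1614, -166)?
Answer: 9133664634/121447 + I*sqrt(323) ≈ 75207.0 + 17.972*I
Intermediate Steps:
c(U, X) = 1/(1151 + 1184/X)
N(P, G) = I*sqrt(323) (N(P, G) = sqrt(-323) = I*sqrt(323))
((c(669, 210) - 1*1179514) + 1254721) + N(1614, -166) = ((210/(1184 + 1151*210) - 1*1179514) + 1254721) + I*sqrt(323) = ((210/(1184 + 241710) - 1179514) + 1254721) + I*sqrt(323) = ((210/242894 - 1179514) + 1254721) + I*sqrt(323) = ((210*(1/242894) - 1179514) + 1254721) + I*sqrt(323) = ((105/121447 - 1179514) + 1254721) + I*sqrt(323) = (-143248436653/121447 + 1254721) + I*sqrt(323) = 9133664634/121447 + I*sqrt(323)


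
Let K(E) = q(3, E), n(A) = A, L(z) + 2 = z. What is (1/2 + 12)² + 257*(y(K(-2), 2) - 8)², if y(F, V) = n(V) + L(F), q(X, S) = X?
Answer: 26325/4 ≈ 6581.3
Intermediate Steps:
L(z) = -2 + z
K(E) = 3
y(F, V) = -2 + F + V (y(F, V) = V + (-2 + F) = -2 + F + V)
(1/2 + 12)² + 257*(y(K(-2), 2) - 8)² = (1/2 + 12)² + 257*((-2 + 3 + 2) - 8)² = (½ + 12)² + 257*(3 - 8)² = (25/2)² + 257*(-5)² = 625/4 + 257*25 = 625/4 + 6425 = 26325/4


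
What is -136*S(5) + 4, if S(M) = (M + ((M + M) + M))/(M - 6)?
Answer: 2724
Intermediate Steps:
S(M) = 4*M/(-6 + M) (S(M) = (M + (2*M + M))/(-6 + M) = (M + 3*M)/(-6 + M) = (4*M)/(-6 + M) = 4*M/(-6 + M))
-136*S(5) + 4 = -544*5/(-6 + 5) + 4 = -544*5/(-1) + 4 = -544*5*(-1) + 4 = -136*(-20) + 4 = 2720 + 4 = 2724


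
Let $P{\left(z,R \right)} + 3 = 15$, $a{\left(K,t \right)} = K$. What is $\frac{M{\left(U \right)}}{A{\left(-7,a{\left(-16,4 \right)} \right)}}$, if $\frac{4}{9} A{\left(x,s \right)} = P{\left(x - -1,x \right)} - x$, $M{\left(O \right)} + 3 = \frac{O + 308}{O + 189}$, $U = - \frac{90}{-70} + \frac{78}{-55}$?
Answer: $- \frac{199226}{6217047} \approx -0.032045$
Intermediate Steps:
$P{\left(z,R \right)} = 12$ ($P{\left(z,R \right)} = -3 + 15 = 12$)
$U = - \frac{51}{385}$ ($U = \left(-90\right) \left(- \frac{1}{70}\right) + 78 \left(- \frac{1}{55}\right) = \frac{9}{7} - \frac{78}{55} = - \frac{51}{385} \approx -0.13247$)
$M{\left(O \right)} = -3 + \frac{308 + O}{189 + O}$ ($M{\left(O \right)} = -3 + \frac{O + 308}{O + 189} = -3 + \frac{308 + O}{189 + O}$)
$A{\left(x,s \right)} = 27 - \frac{9 x}{4}$ ($A{\left(x,s \right)} = \frac{9 \left(12 - x\right)}{4} = 27 - \frac{9 x}{4}$)
$\frac{M{\left(U \right)}}{A{\left(-7,a{\left(-16,4 \right)} \right)}} = \frac{\frac{1}{189 - \frac{51}{385}} \left(-259 - - \frac{102}{385}\right)}{27 - - \frac{63}{4}} = \frac{\frac{1}{\frac{72714}{385}} \left(-259 + \frac{102}{385}\right)}{27 + \frac{63}{4}} = \frac{\frac{385}{72714} \left(- \frac{99613}{385}\right)}{\frac{171}{4}} = \left(- \frac{99613}{72714}\right) \frac{4}{171} = - \frac{199226}{6217047}$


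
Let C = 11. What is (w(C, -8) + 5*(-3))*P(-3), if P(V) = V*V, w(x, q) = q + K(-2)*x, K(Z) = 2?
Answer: -9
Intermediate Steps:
w(x, q) = q + 2*x
P(V) = V²
(w(C, -8) + 5*(-3))*P(-3) = ((-8 + 2*11) + 5*(-3))*(-3)² = ((-8 + 22) - 15)*9 = (14 - 15)*9 = -1*9 = -9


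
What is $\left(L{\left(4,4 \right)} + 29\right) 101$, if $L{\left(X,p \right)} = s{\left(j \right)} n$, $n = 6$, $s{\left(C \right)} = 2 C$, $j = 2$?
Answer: $5353$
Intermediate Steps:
$L{\left(X,p \right)} = 24$ ($L{\left(X,p \right)} = 2 \cdot 2 \cdot 6 = 4 \cdot 6 = 24$)
$\left(L{\left(4,4 \right)} + 29\right) 101 = \left(24 + 29\right) 101 = 53 \cdot 101 = 5353$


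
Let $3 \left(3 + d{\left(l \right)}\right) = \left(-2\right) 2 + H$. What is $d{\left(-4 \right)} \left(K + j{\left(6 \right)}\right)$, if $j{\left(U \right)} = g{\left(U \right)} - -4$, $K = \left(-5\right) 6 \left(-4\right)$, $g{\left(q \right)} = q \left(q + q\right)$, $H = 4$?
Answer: $-588$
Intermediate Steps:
$d{\left(l \right)} = -3$ ($d{\left(l \right)} = -3 + \frac{\left(-2\right) 2 + 4}{3} = -3 + \frac{-4 + 4}{3} = -3 + \frac{1}{3} \cdot 0 = -3 + 0 = -3$)
$g{\left(q \right)} = 2 q^{2}$ ($g{\left(q \right)} = q 2 q = 2 q^{2}$)
$K = 120$ ($K = \left(-30\right) \left(-4\right) = 120$)
$j{\left(U \right)} = 4 + 2 U^{2}$ ($j{\left(U \right)} = 2 U^{2} - -4 = 2 U^{2} + 4 = 4 + 2 U^{2}$)
$d{\left(-4 \right)} \left(K + j{\left(6 \right)}\right) = - 3 \left(120 + \left(4 + 2 \cdot 6^{2}\right)\right) = - 3 \left(120 + \left(4 + 2 \cdot 36\right)\right) = - 3 \left(120 + \left(4 + 72\right)\right) = - 3 \left(120 + 76\right) = \left(-3\right) 196 = -588$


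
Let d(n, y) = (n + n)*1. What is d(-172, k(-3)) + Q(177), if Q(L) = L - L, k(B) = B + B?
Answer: -344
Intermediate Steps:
k(B) = 2*B
d(n, y) = 2*n (d(n, y) = (2*n)*1 = 2*n)
Q(L) = 0
d(-172, k(-3)) + Q(177) = 2*(-172) + 0 = -344 + 0 = -344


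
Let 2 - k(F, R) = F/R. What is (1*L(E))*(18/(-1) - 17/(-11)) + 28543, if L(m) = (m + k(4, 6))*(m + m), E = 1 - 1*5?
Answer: 930335/33 ≈ 28192.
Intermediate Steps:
E = -4 (E = 1 - 5 = -4)
k(F, R) = 2 - F/R
L(m) = 2*m*(4/3 + m) (L(m) = (m + (2 - 1*4/6))*(m + m) = (m + (2 - 1*4*1/6))*(2*m) = (m + (2 - 2/3))*(2*m) = (m + 4/3)*(2*m) = (4/3 + m)*(2*m) = 2*m*(4/3 + m))
(1*L(E))*(18/(-1) - 17/(-11)) + 28543 = (1*((2/3)*(-4)*(4 + 3*(-4))))*(18/(-1) - 17/(-11)) + 28543 = (1*((2/3)*(-4)*(4 - 12)))*(18*(-1) - 17*(-1/11)) + 28543 = (1*((2/3)*(-4)*(-8)))*(-18 + 17/11) + 28543 = (1*(64/3))*(-181/11) + 28543 = (64/3)*(-181/11) + 28543 = -11584/33 + 28543 = 930335/33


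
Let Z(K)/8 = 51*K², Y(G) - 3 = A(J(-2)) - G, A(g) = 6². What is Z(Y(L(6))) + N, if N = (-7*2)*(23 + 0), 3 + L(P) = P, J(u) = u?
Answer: 528446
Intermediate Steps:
A(g) = 36
L(P) = -3 + P
Y(G) = 39 - G (Y(G) = 3 + (36 - G) = 39 - G)
N = -322 (N = -14*23 = -322)
Z(K) = 408*K² (Z(K) = 8*(51*K²) = 408*K²)
Z(Y(L(6))) + N = 408*(39 - (-3 + 6))² - 322 = 408*(39 - 1*3)² - 322 = 408*(39 - 3)² - 322 = 408*36² - 322 = 408*1296 - 322 = 528768 - 322 = 528446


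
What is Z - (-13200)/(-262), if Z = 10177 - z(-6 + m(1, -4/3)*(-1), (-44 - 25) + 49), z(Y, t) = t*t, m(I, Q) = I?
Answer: 1274187/131 ≈ 9726.6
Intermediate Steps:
z(Y, t) = t**2
Z = 9777 (Z = 10177 - ((-44 - 25) + 49)**2 = 10177 - (-69 + 49)**2 = 10177 - 1*(-20)**2 = 10177 - 1*400 = 10177 - 400 = 9777)
Z - (-13200)/(-262) = 9777 - (-13200)/(-262) = 9777 - (-13200)*(-1)/262 = 9777 - 50*132/131 = 9777 - 6600/131 = 1274187/131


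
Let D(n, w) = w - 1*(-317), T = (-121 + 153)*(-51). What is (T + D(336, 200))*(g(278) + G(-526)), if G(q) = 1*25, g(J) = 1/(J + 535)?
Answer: -22663490/813 ≈ -27876.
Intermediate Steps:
T = -1632 (T = 32*(-51) = -1632)
D(n, w) = 317 + w (D(n, w) = w + 317 = 317 + w)
g(J) = 1/(535 + J)
G(q) = 25
(T + D(336, 200))*(g(278) + G(-526)) = (-1632 + (317 + 200))*(1/(535 + 278) + 25) = (-1632 + 517)*(1/813 + 25) = -1115*(1/813 + 25) = -1115*20326/813 = -22663490/813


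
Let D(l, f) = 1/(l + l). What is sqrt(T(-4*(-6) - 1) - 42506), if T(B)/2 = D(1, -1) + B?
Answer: I*sqrt(42459) ≈ 206.06*I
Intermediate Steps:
D(l, f) = 1/(2*l)
T(B) = 1 + 2*B (T(B) = 2*((1/2)/1 + B) = 2*((1/2)*1 + B) = 2*(1/2 + B) = 1 + 2*B)
sqrt(T(-4*(-6) - 1) - 42506) = sqrt((1 + 2*(-4*(-6) - 1)) - 42506) = sqrt((1 + 2*(24 - 1)) - 42506) = sqrt((1 + 2*23) - 42506) = sqrt((1 + 46) - 42506) = sqrt(47 - 42506) = sqrt(-42459) = I*sqrt(42459)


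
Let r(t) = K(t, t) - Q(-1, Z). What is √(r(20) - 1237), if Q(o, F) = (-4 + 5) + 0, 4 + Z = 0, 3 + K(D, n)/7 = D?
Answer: I*√1119 ≈ 33.451*I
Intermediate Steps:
K(D, n) = -21 + 7*D
Z = -4 (Z = -4 + 0 = -4)
Q(o, F) = 1 (Q(o, F) = 1 + 0 = 1)
r(t) = -22 + 7*t (r(t) = (-21 + 7*t) - 1*1 = (-21 + 7*t) - 1 = -22 + 7*t)
√(r(20) - 1237) = √((-22 + 7*20) - 1237) = √((-22 + 140) - 1237) = √(118 - 1237) = √(-1119) = I*√1119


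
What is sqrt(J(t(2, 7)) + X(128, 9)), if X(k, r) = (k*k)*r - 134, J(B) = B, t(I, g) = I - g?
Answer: sqrt(147317) ≈ 383.82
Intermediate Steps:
X(k, r) = -134 + r*k**2 (X(k, r) = k**2*r - 134 = r*k**2 - 134 = -134 + r*k**2)
sqrt(J(t(2, 7)) + X(128, 9)) = sqrt((2 - 1*7) + (-134 + 9*128**2)) = sqrt((2 - 7) + (-134 + 9*16384)) = sqrt(-5 + (-134 + 147456)) = sqrt(-5 + 147322) = sqrt(147317)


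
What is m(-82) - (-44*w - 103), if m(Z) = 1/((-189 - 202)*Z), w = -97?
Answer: -133538229/32062 ≈ -4165.0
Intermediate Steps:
m(Z) = -1/(391*Z) (m(Z) = 1/((-391)*Z) = -1/(391*Z))
m(-82) - (-44*w - 103) = -1/391/(-82) - (-44*(-97) - 103) = -1/391*(-1/82) - (4268 - 103) = 1/32062 - 1*4165 = 1/32062 - 4165 = -133538229/32062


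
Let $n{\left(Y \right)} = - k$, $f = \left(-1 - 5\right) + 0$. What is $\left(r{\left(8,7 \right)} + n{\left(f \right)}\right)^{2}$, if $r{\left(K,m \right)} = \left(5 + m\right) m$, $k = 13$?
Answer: $5041$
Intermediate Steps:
$r{\left(K,m \right)} = m \left(5 + m\right)$
$f = -6$ ($f = -6 + 0 = -6$)
$n{\left(Y \right)} = -13$ ($n{\left(Y \right)} = \left(-1\right) 13 = -13$)
$\left(r{\left(8,7 \right)} + n{\left(f \right)}\right)^{2} = \left(7 \left(5 + 7\right) - 13\right)^{2} = \left(7 \cdot 12 - 13\right)^{2} = \left(84 - 13\right)^{2} = 71^{2} = 5041$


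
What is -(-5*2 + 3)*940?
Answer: 6580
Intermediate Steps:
-(-5*2 + 3)*940 = -(-10 + 3)*940 = -(-7)*940 = -1*(-6580) = 6580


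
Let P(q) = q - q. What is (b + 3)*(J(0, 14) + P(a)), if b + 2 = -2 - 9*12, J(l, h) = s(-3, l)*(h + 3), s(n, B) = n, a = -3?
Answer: 5559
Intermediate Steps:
J(l, h) = -9 - 3*h (J(l, h) = -3*(h + 3) = -3*(3 + h) = -9 - 3*h)
b = -112 (b = -2 + (-2 - 9*12) = -2 + (-2 - 108) = -2 - 110 = -112)
P(q) = 0
(b + 3)*(J(0, 14) + P(a)) = (-112 + 3)*((-9 - 3*14) + 0) = -109*((-9 - 42) + 0) = -109*(-51 + 0) = -109*(-51) = 5559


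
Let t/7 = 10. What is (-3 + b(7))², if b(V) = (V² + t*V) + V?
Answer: 294849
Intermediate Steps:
t = 70 (t = 7*10 = 70)
b(V) = V² + 71*V (b(V) = (V² + 70*V) + V = V² + 71*V)
(-3 + b(7))² = (-3 + 7*(71 + 7))² = (-3 + 7*78)² = (-3 + 546)² = 543² = 294849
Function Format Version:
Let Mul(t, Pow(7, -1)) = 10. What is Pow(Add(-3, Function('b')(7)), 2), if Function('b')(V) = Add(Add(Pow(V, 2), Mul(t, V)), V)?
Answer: 294849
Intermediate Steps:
t = 70 (t = Mul(7, 10) = 70)
Function('b')(V) = Add(Pow(V, 2), Mul(71, V)) (Function('b')(V) = Add(Add(Pow(V, 2), Mul(70, V)), V) = Add(Pow(V, 2), Mul(71, V)))
Pow(Add(-3, Function('b')(7)), 2) = Pow(Add(-3, Mul(7, Add(71, 7))), 2) = Pow(Add(-3, Mul(7, 78)), 2) = Pow(Add(-3, 546), 2) = Pow(543, 2) = 294849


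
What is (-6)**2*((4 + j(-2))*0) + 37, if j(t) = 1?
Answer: 37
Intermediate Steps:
(-6)**2*((4 + j(-2))*0) + 37 = (-6)**2*((4 + 1)*0) + 37 = 36*(5*0) + 37 = 36*0 + 37 = 0 + 37 = 37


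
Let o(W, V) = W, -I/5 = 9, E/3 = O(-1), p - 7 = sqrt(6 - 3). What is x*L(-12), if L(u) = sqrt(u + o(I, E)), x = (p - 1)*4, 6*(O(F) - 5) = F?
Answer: 4*I*sqrt(57)*(6 + sqrt(3)) ≈ 233.5*I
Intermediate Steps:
O(F) = 5 + F/6
p = 7 + sqrt(3) (p = 7 + sqrt(6 - 3) = 7 + sqrt(3) ≈ 8.7321)
E = 29/2 (E = 3*(5 + (1/6)*(-1)) = 3*(5 - 1/6) = 3*(29/6) = 29/2 ≈ 14.500)
I = -45 (I = -5*9 = -45)
x = 24 + 4*sqrt(3) (x = ((7 + sqrt(3)) - 1)*4 = (6 + sqrt(3))*4 = 24 + 4*sqrt(3) ≈ 30.928)
L(u) = sqrt(-45 + u) (L(u) = sqrt(u - 45) = sqrt(-45 + u))
x*L(-12) = (24 + 4*sqrt(3))*sqrt(-45 - 12) = (24 + 4*sqrt(3))*sqrt(-57) = (24 + 4*sqrt(3))*(I*sqrt(57)) = I*sqrt(57)*(24 + 4*sqrt(3))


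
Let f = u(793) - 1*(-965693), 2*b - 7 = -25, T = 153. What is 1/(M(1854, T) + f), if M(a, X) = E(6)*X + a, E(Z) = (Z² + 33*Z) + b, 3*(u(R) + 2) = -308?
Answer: 3/3005602 ≈ 9.9814e-7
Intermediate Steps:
b = -9 (b = 7/2 + (½)*(-25) = 7/2 - 25/2 = -9)
u(R) = -314/3 (u(R) = -2 + (⅓)*(-308) = -2 - 308/3 = -314/3)
f = 2896765/3 (f = -314/3 - 1*(-965693) = -314/3 + 965693 = 2896765/3 ≈ 9.6559e+5)
E(Z) = -9 + Z² + 33*Z (E(Z) = (Z² + 33*Z) - 9 = -9 + Z² + 33*Z)
M(a, X) = a + 225*X (M(a, X) = (-9 + 6² + 33*6)*X + a = (-9 + 36 + 198)*X + a = 225*X + a = a + 225*X)
1/(M(1854, T) + f) = 1/((1854 + 225*153) + 2896765/3) = 1/((1854 + 34425) + 2896765/3) = 1/(36279 + 2896765/3) = 1/(3005602/3) = 3/3005602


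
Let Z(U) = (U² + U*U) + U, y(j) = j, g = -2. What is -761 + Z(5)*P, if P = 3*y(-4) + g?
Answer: -1531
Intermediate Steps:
Z(U) = U + 2*U² (Z(U) = (U² + U²) + U = 2*U² + U = U + 2*U²)
P = -14 (P = 3*(-4) - 2 = -12 - 2 = -14)
-761 + Z(5)*P = -761 + (5*(1 + 2*5))*(-14) = -761 + (5*(1 + 10))*(-14) = -761 + (5*11)*(-14) = -761 + 55*(-14) = -761 - 770 = -1531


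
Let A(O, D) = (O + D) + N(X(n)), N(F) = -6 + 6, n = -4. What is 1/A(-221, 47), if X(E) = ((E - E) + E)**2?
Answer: -1/174 ≈ -0.0057471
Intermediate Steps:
X(E) = E**2 (X(E) = (0 + E)**2 = E**2)
N(F) = 0
A(O, D) = D + O (A(O, D) = (O + D) + 0 = (D + O) + 0 = D + O)
1/A(-221, 47) = 1/(47 - 221) = 1/(-174) = -1/174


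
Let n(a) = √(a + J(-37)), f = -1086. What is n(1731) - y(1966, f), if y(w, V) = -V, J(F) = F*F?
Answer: -1086 + 10*√31 ≈ -1030.3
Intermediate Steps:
J(F) = F²
n(a) = √(1369 + a) (n(a) = √(a + (-37)²) = √(a + 1369) = √(1369 + a))
n(1731) - y(1966, f) = √(1369 + 1731) - (-1)*(-1086) = √3100 - 1*1086 = 10*√31 - 1086 = -1086 + 10*√31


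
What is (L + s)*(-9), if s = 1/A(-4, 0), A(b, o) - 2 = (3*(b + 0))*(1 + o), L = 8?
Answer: -711/10 ≈ -71.100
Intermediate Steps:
A(b, o) = 2 + 3*b*(1 + o) (A(b, o) = 2 + (3*(b + 0))*(1 + o) = 2 + (3*b)*(1 + o) = 2 + 3*b*(1 + o))
s = -⅒ (s = 1/(2 + 3*(-4) + 3*(-4)*0) = 1/(2 - 12 + 0) = 1/(-10) = -⅒ ≈ -0.10000)
(L + s)*(-9) = (8 - ⅒)*(-9) = (79/10)*(-9) = -711/10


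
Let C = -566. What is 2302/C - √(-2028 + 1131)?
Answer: -1151/283 - I*√897 ≈ -4.0671 - 29.95*I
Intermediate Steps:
2302/C - √(-2028 + 1131) = 2302/(-566) - √(-2028 + 1131) = 2302*(-1/566) - √(-897) = -1151/283 - I*√897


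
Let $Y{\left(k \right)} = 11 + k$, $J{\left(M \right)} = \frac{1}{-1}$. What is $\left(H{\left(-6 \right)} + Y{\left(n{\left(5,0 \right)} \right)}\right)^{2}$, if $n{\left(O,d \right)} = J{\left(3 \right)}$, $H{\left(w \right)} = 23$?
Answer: $1089$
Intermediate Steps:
$J{\left(M \right)} = -1$
$n{\left(O,d \right)} = -1$
$\left(H{\left(-6 \right)} + Y{\left(n{\left(5,0 \right)} \right)}\right)^{2} = \left(23 + \left(11 - 1\right)\right)^{2} = \left(23 + 10\right)^{2} = 33^{2} = 1089$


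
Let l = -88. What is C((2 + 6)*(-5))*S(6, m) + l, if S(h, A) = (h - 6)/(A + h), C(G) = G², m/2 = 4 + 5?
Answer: -88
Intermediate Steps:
m = 18 (m = 2*(4 + 5) = 2*9 = 18)
S(h, A) = (-6 + h)/(A + h)
C((2 + 6)*(-5))*S(6, m) + l = ((2 + 6)*(-5))²*((-6 + 6)/(18 + 6)) - 88 = (8*(-5))²*(0/24) - 88 = (-40)²*((1/24)*0) - 88 = 1600*0 - 88 = 0 - 88 = -88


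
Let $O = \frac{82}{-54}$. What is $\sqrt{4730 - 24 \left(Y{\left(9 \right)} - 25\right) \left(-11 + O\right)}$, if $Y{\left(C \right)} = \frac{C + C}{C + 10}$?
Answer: $\frac{i \sqrt{8111062}}{57} \approx 49.965 i$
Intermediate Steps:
$Y{\left(C \right)} = \frac{2 C}{10 + C}$
$O = - \frac{41}{27}$ ($O = 82 \left(- \frac{1}{54}\right) = - \frac{41}{27} \approx -1.5185$)
$\sqrt{4730 - 24 \left(Y{\left(9 \right)} - 25\right) \left(-11 + O\right)} = \sqrt{4730 - 24 \left(2 \cdot 9 \frac{1}{10 + 9} - 25\right) \left(-11 - \frac{41}{27}\right)} = \sqrt{4730 - 24 \left(2 \cdot 9 \cdot \frac{1}{19} - 25\right) \left(- \frac{338}{27}\right)} = \sqrt{4730 - 24 \left(\frac{18}{19} - 25\right) \left(- \frac{338}{27}\right)} = \sqrt{4730 - 24 \left(\left(- \frac{457}{19}\right) \left(- \frac{338}{27}\right)\right)} = \sqrt{4730 - \frac{1235728}{171}} = \sqrt{- \frac{426898}{171}} = \frac{i \sqrt{8111062}}{57}$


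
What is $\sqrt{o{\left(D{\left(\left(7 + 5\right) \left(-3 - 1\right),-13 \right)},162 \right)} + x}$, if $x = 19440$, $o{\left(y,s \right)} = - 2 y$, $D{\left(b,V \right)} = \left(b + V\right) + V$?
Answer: $2 \sqrt{4897} \approx 139.96$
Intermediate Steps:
$D{\left(b,V \right)} = b + 2 V$ ($D{\left(b,V \right)} = \left(V + b\right) + V = b + 2 V$)
$\sqrt{o{\left(D{\left(\left(7 + 5\right) \left(-3 - 1\right),-13 \right)},162 \right)} + x} = \sqrt{- 2 \left(\left(7 + 5\right) \left(-3 - 1\right) + 2 \left(-13\right)\right) + 19440} = \sqrt{- 2 \left(12 \left(-4\right) - 26\right) + 19440} = \sqrt{- 2 \left(-48 - 26\right) + 19440} = \sqrt{\left(-2\right) \left(-74\right) + 19440} = \sqrt{148 + 19440} = \sqrt{19588} = 2 \sqrt{4897}$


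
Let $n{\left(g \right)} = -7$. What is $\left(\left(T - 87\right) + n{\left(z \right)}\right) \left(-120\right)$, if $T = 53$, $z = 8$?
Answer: $4920$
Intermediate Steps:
$\left(\left(T - 87\right) + n{\left(z \right)}\right) \left(-120\right) = \left(\left(53 - 87\right) - 7\right) \left(-120\right) = \left(-34 - 7\right) \left(-120\right) = \left(-41\right) \left(-120\right) = 4920$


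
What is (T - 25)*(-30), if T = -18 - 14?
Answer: 1710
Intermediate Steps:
T = -32
(T - 25)*(-30) = (-32 - 25)*(-30) = -57*(-30) = 1710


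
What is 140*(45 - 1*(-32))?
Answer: 10780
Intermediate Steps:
140*(45 - 1*(-32)) = 140*(45 + 32) = 140*77 = 10780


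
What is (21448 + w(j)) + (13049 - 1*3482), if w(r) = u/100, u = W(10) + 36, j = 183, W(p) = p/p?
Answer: 3101537/100 ≈ 31015.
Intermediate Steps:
W(p) = 1
u = 37 (u = 1 + 36 = 37)
w(r) = 37/100
(21448 + w(j)) + (13049 - 1*3482) = (21448 + 37/100) + (13049 - 1*3482) = 2144837/100 + (13049 - 3482) = 2144837/100 + 9567 = 3101537/100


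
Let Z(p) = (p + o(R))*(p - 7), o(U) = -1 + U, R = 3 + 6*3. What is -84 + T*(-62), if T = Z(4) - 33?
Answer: 6426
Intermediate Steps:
R = 21 (R = 3 + 18 = 21)
Z(p) = (-7 + p)*(20 + p) (Z(p) = (p + (-1 + 21))*(p - 7) = (p + 20)*(-7 + p) = (20 + p)*(-7 + p) = (-7 + p)*(20 + p))
T = -105 (T = (-140 + 4² + 13*4) - 33 = (-140 + 16 + 52) - 33 = -72 - 33 = -105)
-84 + T*(-62) = -84 - 105*(-62) = -84 + 6510 = 6426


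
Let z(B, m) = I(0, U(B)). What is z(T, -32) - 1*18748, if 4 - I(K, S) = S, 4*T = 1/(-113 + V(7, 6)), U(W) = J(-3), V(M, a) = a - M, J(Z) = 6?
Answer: -18750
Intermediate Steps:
U(W) = 6
T = -1/456 (T = 1/(4*(-113 + (6 - 1*7))) = 1/(4*(-113 + (6 - 7))) = 1/(4*(-113 - 1)) = (1/4)/(-114) = (1/4)*(-1/114) = -1/456 ≈ -0.0021930)
I(K, S) = 4 - S
z(B, m) = -2 (z(B, m) = 4 - 1*6 = 4 - 6 = -2)
z(T, -32) - 1*18748 = -2 - 1*18748 = -2 - 18748 = -18750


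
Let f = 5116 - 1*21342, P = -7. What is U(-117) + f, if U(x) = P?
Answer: -16233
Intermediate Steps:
U(x) = -7
f = -16226 (f = 5116 - 21342 = -16226)
U(-117) + f = -7 - 16226 = -16233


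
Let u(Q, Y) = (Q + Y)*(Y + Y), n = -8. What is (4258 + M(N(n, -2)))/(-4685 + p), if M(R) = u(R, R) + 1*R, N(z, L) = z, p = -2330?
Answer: -4506/7015 ≈ -0.64234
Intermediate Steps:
u(Q, Y) = 2*Y*(Q + Y) (u(Q, Y) = (Q + Y)*(2*Y) = 2*Y*(Q + Y))
M(R) = R + 4*R² (M(R) = 2*R*(R + R) + 1*R = 2*R*(2*R) + R = 4*R² + R = R + 4*R²)
(4258 + M(N(n, -2)))/(-4685 + p) = (4258 - 8*(1 + 4*(-8)))/(-4685 - 2330) = (4258 - 8*(1 - 32))/(-7015) = (4258 - 8*(-31))*(-1/7015) = (4258 + 248)*(-1/7015) = 4506*(-1/7015) = -4506/7015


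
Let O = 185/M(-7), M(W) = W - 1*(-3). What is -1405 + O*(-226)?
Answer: 18095/2 ≈ 9047.5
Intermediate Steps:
M(W) = 3 + W (M(W) = W + 3 = 3 + W)
O = -185/4 (O = 185/(3 - 7) = 185/(-4) = 185*(-1/4) = -185/4 ≈ -46.250)
-1405 + O*(-226) = -1405 - 185/4*(-226) = -1405 + 20905/2 = 18095/2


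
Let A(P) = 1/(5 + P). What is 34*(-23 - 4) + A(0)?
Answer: -4589/5 ≈ -917.80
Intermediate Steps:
34*(-23 - 4) + A(0) = 34*(-23 - 4) + 1/(5 + 0) = 34*(-27) + 1/5 = -918 + ⅕ = -4589/5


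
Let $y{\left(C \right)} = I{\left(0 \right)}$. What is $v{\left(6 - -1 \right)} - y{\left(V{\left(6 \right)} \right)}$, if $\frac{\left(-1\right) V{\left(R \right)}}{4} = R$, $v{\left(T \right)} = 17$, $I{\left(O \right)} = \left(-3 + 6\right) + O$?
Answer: $14$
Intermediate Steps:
$I{\left(O \right)} = 3 + O$
$V{\left(R \right)} = - 4 R$
$y{\left(C \right)} = 3$ ($y{\left(C \right)} = 3 + 0 = 3$)
$v{\left(6 - -1 \right)} - y{\left(V{\left(6 \right)} \right)} = 17 - 3 = 14$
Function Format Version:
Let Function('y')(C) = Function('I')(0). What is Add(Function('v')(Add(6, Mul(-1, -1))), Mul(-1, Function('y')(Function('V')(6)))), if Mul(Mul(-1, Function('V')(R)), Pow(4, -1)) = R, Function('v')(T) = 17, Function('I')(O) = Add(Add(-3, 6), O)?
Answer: 14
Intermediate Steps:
Function('I')(O) = Add(3, O)
Function('V')(R) = Mul(-4, R)
Function('y')(C) = 3 (Function('y')(C) = Add(3, 0) = 3)
Add(Function('v')(Add(6, Mul(-1, -1))), Mul(-1, Function('y')(Function('V')(6)))) = Add(17, Mul(-1, 3)) = Add(17, -3) = 14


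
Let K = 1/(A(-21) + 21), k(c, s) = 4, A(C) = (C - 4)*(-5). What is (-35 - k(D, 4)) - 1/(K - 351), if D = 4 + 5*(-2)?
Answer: -1998409/51245 ≈ -38.997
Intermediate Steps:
A(C) = 20 - 5*C (A(C) = (-4 + C)*(-5) = 20 - 5*C)
D = -6 (D = 4 - 10 = -6)
K = 1/146 (K = 1/((20 - 5*(-21)) + 21) = 1/((20 + 105) + 21) = 1/(125 + 21) = 1/146 ≈ 0.0068493)
(-35 - k(D, 4)) - 1/(K - 351) = (-35 - 1*4) - 1/(1/146 - 351) = (-35 - 4) - 1/(-51245/146) = -39 - 1*(-146/51245) = -39 + 146/51245 = -1998409/51245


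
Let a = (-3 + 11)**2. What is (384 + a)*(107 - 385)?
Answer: -124544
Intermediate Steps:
a = 64 (a = 8**2 = 64)
(384 + a)*(107 - 385) = (384 + 64)*(107 - 385) = 448*(-278) = -124544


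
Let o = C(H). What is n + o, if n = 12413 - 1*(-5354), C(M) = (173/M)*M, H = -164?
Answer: 17940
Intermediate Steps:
C(M) = 173
o = 173
n = 17767 (n = 12413 + 5354 = 17767)
n + o = 17767 + 173 = 17940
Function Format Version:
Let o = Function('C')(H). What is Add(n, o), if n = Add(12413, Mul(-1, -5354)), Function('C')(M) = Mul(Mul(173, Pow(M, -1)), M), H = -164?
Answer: 17940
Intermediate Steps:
Function('C')(M) = 173
o = 173
n = 17767 (n = Add(12413, 5354) = 17767)
Add(n, o) = Add(17767, 173) = 17940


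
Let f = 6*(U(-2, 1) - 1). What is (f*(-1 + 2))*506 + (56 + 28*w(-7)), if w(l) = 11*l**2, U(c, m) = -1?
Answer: 9076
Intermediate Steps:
f = -12 (f = 6*(-1 - 1) = 6*(-2) = -12)
(f*(-1 + 2))*506 + (56 + 28*w(-7)) = -12*(-1 + 2)*506 + (56 + 28*(11*(-7)**2)) = -12*1*506 + (56 + 28*(11*49)) = -12*506 + (56 + 28*539) = -6072 + (56 + 15092) = -6072 + 15148 = 9076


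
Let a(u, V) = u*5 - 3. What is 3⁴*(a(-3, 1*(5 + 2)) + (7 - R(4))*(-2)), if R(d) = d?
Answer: -1944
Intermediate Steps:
a(u, V) = -3 + 5*u (a(u, V) = 5*u - 3 = -3 + 5*u)
3⁴*(a(-3, 1*(5 + 2)) + (7 - R(4))*(-2)) = 3⁴*((-3 + 5*(-3)) + (7 - 1*4)*(-2)) = 81*((-3 - 15) + (7 - 4)*(-2)) = 81*(-18 + 3*(-2)) = 81*(-18 - 6) = 81*(-24) = -1944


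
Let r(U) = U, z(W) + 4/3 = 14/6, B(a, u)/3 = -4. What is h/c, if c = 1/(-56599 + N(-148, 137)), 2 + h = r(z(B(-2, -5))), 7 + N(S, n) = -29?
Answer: 56635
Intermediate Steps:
B(a, u) = -12 (B(a, u) = 3*(-4) = -12)
z(W) = 1 (z(W) = -4/3 + 14/6 = -4/3 + 14*(⅙) = -4/3 + 7/3 = 1)
N(S, n) = -36 (N(S, n) = -7 - 29 = -36)
h = -1 (h = -2 + 1 = -1)
c = -1/56635 (c = 1/(-56599 - 36) = 1/(-56635) = -1/56635 ≈ -1.7657e-5)
h/c = -1/(-1/56635) = -1*(-56635) = 56635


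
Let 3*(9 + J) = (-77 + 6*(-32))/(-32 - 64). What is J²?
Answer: 5396329/82944 ≈ 65.060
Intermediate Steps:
J = -2323/288 (J = -9 + ((-77 + 6*(-32))/(-32 - 64))/3 = -9 + ((-77 - 192)/(-96))/3 = -9 + (-269*(-1/96))/3 = -9 + (⅓)*(269/96) = -9 + 269/288 = -2323/288 ≈ -8.0660)
J² = (-2323/288)² = 5396329/82944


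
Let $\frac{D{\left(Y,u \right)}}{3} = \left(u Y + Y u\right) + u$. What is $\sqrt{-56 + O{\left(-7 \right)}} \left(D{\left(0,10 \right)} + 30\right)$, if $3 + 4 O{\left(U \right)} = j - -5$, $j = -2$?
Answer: $120 i \sqrt{14} \approx 449.0 i$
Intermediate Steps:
$D{\left(Y,u \right)} = 3 u + 6 Y u$ ($D{\left(Y,u \right)} = 3 \left(\left(u Y + Y u\right) + u\right) = 3 \left(\left(Y u + Y u\right) + u\right) = 3 \left(2 Y u + u\right) = 3 \left(u + 2 Y u\right) = 3 u + 6 Y u$)
$O{\left(U \right)} = 0$ ($O{\left(U \right)} = - \frac{3}{4} + \frac{-2 - -5}{4} = - \frac{3}{4} + \frac{-2 + 5}{4} = - \frac{3}{4} + \frac{1}{4} \cdot 3 = - \frac{3}{4} + \frac{3}{4} = 0$)
$\sqrt{-56 + O{\left(-7 \right)}} \left(D{\left(0,10 \right)} + 30\right) = \sqrt{-56 + 0} \left(3 \cdot 10 \left(1 + 2 \cdot 0\right) + 30\right) = \sqrt{-56} \left(3 \cdot 10 \left(1 + 0\right) + 30\right) = 2 i \sqrt{14} \left(3 \cdot 10 \cdot 1 + 30\right) = 2 i \sqrt{14} \left(30 + 30\right) = 2 i \sqrt{14} \cdot 60 = 120 i \sqrt{14}$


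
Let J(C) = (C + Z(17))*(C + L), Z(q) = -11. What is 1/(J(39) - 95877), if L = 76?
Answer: -1/92657 ≈ -1.0792e-5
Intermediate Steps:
J(C) = (-11 + C)*(76 + C) (J(C) = (C - 11)*(C + 76) = (-11 + C)*(76 + C))
1/(J(39) - 95877) = 1/((-836 + 39² + 65*39) - 95877) = 1/((-836 + 1521 + 2535) - 95877) = 1/(3220 - 95877) = 1/(-92657) = -1/92657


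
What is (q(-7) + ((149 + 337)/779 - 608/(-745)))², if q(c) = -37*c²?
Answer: 1105332434169455569/336811926025 ≈ 3.2817e+6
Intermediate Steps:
(q(-7) + ((149 + 337)/779 - 608/(-745)))² = (-37*(-7)² + ((149 + 337)/779 - 608/(-745)))² = (-37*49 + (486*(1/779) - 608*(-1/745)))² = (-1813 + (486/779 + 608/745))² = (-1813 + 835702/580355)² = (-1051347913/580355)² = 1105332434169455569/336811926025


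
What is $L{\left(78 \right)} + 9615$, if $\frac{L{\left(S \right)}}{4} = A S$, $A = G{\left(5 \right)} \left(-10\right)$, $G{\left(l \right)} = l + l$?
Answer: $-21585$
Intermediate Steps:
$G{\left(l \right)} = 2 l$
$A = -100$ ($A = 2 \cdot 5 \left(-10\right) = 10 \left(-10\right) = -100$)
$L{\left(S \right)} = - 400 S$ ($L{\left(S \right)} = 4 \left(- 100 S\right) = - 400 S$)
$L{\left(78 \right)} + 9615 = \left(-400\right) 78 + 9615 = -31200 + 9615 = -21585$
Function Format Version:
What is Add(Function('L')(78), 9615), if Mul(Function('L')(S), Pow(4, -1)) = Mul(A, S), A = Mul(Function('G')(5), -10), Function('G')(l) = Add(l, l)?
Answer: -21585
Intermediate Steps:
Function('G')(l) = Mul(2, l)
A = -100 (A = Mul(Mul(2, 5), -10) = Mul(10, -10) = -100)
Function('L')(S) = Mul(-400, S) (Function('L')(S) = Mul(4, Mul(-100, S)) = Mul(-400, S))
Add(Function('L')(78), 9615) = Add(Mul(-400, 78), 9615) = Add(-31200, 9615) = -21585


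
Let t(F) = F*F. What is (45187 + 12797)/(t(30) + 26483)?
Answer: 57984/27383 ≈ 2.1175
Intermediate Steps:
t(F) = F²
(45187 + 12797)/(t(30) + 26483) = (45187 + 12797)/(30² + 26483) = 57984/(900 + 26483) = 57984/27383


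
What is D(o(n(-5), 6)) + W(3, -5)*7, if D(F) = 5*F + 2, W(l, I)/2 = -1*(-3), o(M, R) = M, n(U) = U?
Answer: 19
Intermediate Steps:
W(l, I) = 6 (W(l, I) = 2*(-1*(-3)) = 2*3 = 6)
D(F) = 2 + 5*F
D(o(n(-5), 6)) + W(3, -5)*7 = (2 + 5*(-5)) + 6*7 = (2 - 25) + 42 = -23 + 42 = 19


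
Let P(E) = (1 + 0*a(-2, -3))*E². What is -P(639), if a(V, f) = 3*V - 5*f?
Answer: -408321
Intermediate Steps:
a(V, f) = -5*f + 3*V
P(E) = E² (P(E) = (1 + 0*(-5*(-3) + 3*(-2)))*E² = (1 + 0*(15 - 6))*E² = (1 + 0*9)*E² = (1 + 0)*E² = 1*E² = E²)
-P(639) = -1*639² = -1*408321 = -408321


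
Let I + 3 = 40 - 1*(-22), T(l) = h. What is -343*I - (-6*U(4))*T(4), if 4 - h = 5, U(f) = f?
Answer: -20261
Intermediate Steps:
h = -1 (h = 4 - 1*5 = 4 - 5 = -1)
T(l) = -1
I = 59 (I = -3 + (40 - 1*(-22)) = -3 + (40 + 22) = -3 + 62 = 59)
-343*I - (-6*U(4))*T(4) = -343*59 - (-6*4)*(-1) = -20237 - (-24)*(-1) = -20237 - 1*24 = -20237 - 24 = -20261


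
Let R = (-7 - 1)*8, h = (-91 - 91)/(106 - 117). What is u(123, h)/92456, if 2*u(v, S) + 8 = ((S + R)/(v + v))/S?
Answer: -59783/1379813344 ≈ -4.3327e-5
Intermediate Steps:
h = 182/11 (h = -182/(-11) = -182*(-1/11) = 182/11 ≈ 16.545)
R = -64 (R = -8*8 = -64)
u(v, S) = -4 + (-64 + S)/(4*S*v) (u(v, S) = -4 + (((S - 64)/(v + v))/S)/2 = -4 + (((-64 + S)/((2*v)))/S)/2 = -4 + (((-64 + S)*(1/(2*v)))/S)/2 = -4 + (((-64 + S)/(2*v))/S)/2 = -4 + ((-64 + S)/(2*S*v))/2 = -4 + (-64 + S)/(4*S*v))
u(123, h)/92456 = (-4 + (1/4)/123 - 16/(182/11*123))/92456 = (-4 + (1/4)*(1/123) - 16*11/182*1/123)*(1/92456) = (-4 + 1/492 - 88/11193)*(1/92456) = -59783/14924*1/92456 = -59783/1379813344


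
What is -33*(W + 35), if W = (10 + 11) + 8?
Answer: -2112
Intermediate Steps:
W = 29 (W = 21 + 8 = 29)
-33*(W + 35) = -33*(29 + 35) = -33*64 = -2112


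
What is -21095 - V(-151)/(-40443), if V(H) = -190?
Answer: -853145275/40443 ≈ -21095.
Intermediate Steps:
-21095 - V(-151)/(-40443) = -21095 - (-190)/(-40443) = -21095 - (-190)*(-1)/40443 = -21095 - 1*190/40443 = -21095 - 190/40443 = -853145275/40443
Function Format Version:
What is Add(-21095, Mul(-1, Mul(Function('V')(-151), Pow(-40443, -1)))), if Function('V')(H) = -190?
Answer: Rational(-853145275, 40443) ≈ -21095.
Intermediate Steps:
Add(-21095, Mul(-1, Mul(Function('V')(-151), Pow(-40443, -1)))) = Add(-21095, Mul(-1, Mul(-190, Pow(-40443, -1)))) = Add(-21095, Mul(-1, Mul(-190, Rational(-1, 40443)))) = Add(-21095, Mul(-1, Rational(190, 40443))) = Add(-21095, Rational(-190, 40443)) = Rational(-853145275, 40443)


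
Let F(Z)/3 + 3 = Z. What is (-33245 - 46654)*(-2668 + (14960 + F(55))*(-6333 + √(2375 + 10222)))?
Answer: 7648914718104 - 1207753284*√12597 ≈ 7.5134e+12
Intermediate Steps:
F(Z) = -9 + 3*Z
(-33245 - 46654)*(-2668 + (14960 + F(55))*(-6333 + √(2375 + 10222))) = (-33245 - 46654)*(-2668 + (14960 + (-9 + 3*55))*(-6333 + √(2375 + 10222))) = -79899*(-2668 + (14960 + (-9 + 165))*(-6333 + √12597)) = -79899*(-2668 + (14960 + 156)*(-6333 + √12597)) = -79899*(-2668 + 15116*(-6333 + √12597)) = -79899*(-2668 + (-95729628 + 15116*√12597)) = -79899*(-95732296 + 15116*√12597) = 7648914718104 - 1207753284*√12597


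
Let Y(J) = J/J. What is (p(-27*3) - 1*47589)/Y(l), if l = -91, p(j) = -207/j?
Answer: -428278/9 ≈ -47586.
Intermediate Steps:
Y(J) = 1
(p(-27*3) - 1*47589)/Y(l) = (-207/((-27*3)) - 1*47589)/1 = (-207/(-81) - 47589)*1 = (-207*(-1/81) - 47589)*1 = (23/9 - 47589)*1 = -428278/9*1 = -428278/9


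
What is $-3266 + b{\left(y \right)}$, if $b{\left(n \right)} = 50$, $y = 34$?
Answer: $-3216$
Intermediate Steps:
$-3266 + b{\left(y \right)} = -3266 + 50 = -3216$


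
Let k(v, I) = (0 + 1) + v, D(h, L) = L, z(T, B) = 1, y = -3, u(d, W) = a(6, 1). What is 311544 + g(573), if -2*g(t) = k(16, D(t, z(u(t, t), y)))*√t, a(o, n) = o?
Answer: 311544 - 17*√573/2 ≈ 3.1134e+5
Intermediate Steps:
u(d, W) = 6
k(v, I) = 1 + v
g(t) = -17*√t/2 (g(t) = -(1 + 16)*√t/2 = -17*√t/2)
311544 + g(573) = 311544 - 17*√573/2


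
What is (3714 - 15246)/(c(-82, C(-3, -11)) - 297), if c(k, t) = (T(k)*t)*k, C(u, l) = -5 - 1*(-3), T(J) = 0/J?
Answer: 3844/99 ≈ 38.828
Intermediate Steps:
T(J) = 0
C(u, l) = -2 (C(u, l) = -5 + 3 = -2)
c(k, t) = 0 (c(k, t) = (0*t)*k = 0*k = 0)
(3714 - 15246)/(c(-82, C(-3, -11)) - 297) = (3714 - 15246)/(0 - 297) = -11532/(-297) = -11532*(-1/297) = 3844/99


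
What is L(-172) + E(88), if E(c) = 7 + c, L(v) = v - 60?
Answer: -137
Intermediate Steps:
L(v) = -60 + v
L(-172) + E(88) = (-60 - 172) + (7 + 88) = -232 + 95 = -137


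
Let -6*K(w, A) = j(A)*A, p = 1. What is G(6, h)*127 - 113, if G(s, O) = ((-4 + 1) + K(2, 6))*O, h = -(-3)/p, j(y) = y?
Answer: -3542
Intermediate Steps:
K(w, A) = -A**2/6 (K(w, A) = -A*A/6 = -A**2/6)
h = 3 (h = -(-3)/1 = -(-3) = -1*(-3) = 3)
G(s, O) = -9*O (G(s, O) = ((-4 + 1) - 1/6*6**2)*O = (-3 - 1/6*36)*O = (-3 - 6)*O = -9*O)
G(6, h)*127 - 113 = -9*3*127 - 113 = -27*127 - 113 = -3429 - 113 = -3542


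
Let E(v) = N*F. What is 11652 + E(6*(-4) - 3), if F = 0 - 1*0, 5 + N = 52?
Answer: 11652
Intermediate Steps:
N = 47 (N = -5 + 52 = 47)
F = 0 (F = 0 + 0 = 0)
E(v) = 0 (E(v) = 47*0 = 0)
11652 + E(6*(-4) - 3) = 11652 + 0 = 11652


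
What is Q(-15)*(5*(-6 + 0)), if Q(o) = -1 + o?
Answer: 480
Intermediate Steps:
Q(-15)*(5*(-6 + 0)) = (-1 - 15)*(5*(-6 + 0)) = -80*(-6) = -16*(-30) = 480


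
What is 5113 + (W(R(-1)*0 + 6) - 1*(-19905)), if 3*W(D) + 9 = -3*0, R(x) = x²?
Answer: 25015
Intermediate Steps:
W(D) = -3 (W(D) = -3 + (-3*0)/3 = -3 + (⅓)*0 = -3 + 0 = -3)
5113 + (W(R(-1)*0 + 6) - 1*(-19905)) = 5113 + (-3 - 1*(-19905)) = 5113 + (-3 + 19905) = 5113 + 19902 = 25015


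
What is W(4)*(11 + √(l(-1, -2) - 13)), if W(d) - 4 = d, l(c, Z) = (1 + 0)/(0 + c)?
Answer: 88 + 8*I*√14 ≈ 88.0 + 29.933*I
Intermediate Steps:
l(c, Z) = 1/c
W(d) = 4 + d
W(4)*(11 + √(l(-1, -2) - 13)) = (4 + 4)*(11 + √(1/(-1) - 13)) = 8*(11 + √(-1 - 13)) = 8*(11 + √(-14)) = 8*(11 + I*√14) = 88 + 8*I*√14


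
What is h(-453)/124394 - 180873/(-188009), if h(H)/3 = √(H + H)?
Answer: 180873/188009 + 3*I*√906/124394 ≈ 0.96204 + 0.00072592*I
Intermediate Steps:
h(H) = 3*√2*√H (h(H) = 3*√(H + H) = 3*√(2*H) = 3*(√2*√H) = 3*√2*√H)
h(-453)/124394 - 180873/(-188009) = (3*√2*√(-453))/124394 - 180873/(-188009) = (3*√2*(I*√453))*(1/124394) - 180873*(-1/188009) = (3*I*√906)*(1/124394) + 180873/188009 = 3*I*√906/124394 + 180873/188009 = 180873/188009 + 3*I*√906/124394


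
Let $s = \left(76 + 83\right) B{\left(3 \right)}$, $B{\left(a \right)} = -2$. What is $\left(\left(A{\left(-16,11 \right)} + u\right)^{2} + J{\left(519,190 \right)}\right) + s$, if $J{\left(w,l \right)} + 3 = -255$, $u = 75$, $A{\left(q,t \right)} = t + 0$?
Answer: $6820$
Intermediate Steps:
$A{\left(q,t \right)} = t$
$J{\left(w,l \right)} = -258$ ($J{\left(w,l \right)} = -3 - 255 = -258$)
$s = -318$ ($s = \left(76 + 83\right) \left(-2\right) = 159 \left(-2\right) = -318$)
$\left(\left(A{\left(-16,11 \right)} + u\right)^{2} + J{\left(519,190 \right)}\right) + s = \left(\left(11 + 75\right)^{2} - 258\right) - 318 = \left(86^{2} - 258\right) - 318 = \left(7396 - 258\right) - 318 = 7138 - 318 = 6820$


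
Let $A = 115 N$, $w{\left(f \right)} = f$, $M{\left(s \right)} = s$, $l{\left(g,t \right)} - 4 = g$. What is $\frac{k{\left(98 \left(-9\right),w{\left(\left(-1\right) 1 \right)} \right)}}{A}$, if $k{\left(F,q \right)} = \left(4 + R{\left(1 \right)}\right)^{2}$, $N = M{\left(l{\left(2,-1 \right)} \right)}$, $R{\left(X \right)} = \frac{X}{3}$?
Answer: $\frac{169}{6210} \approx 0.027214$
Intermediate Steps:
$R{\left(X \right)} = \frac{X}{3}$ ($R{\left(X \right)} = X \frac{1}{3} = \frac{X}{3}$)
$l{\left(g,t \right)} = 4 + g$
$N = 6$ ($N = 4 + 2 = 6$)
$k{\left(F,q \right)} = \frac{169}{9}$ ($k{\left(F,q \right)} = \left(4 + \frac{1}{3} \cdot 1\right)^{2} = \left(4 + \frac{1}{3}\right)^{2} = \left(\frac{13}{3}\right)^{2} = \frac{169}{9}$)
$A = 690$ ($A = 115 \cdot 6 = 690$)
$\frac{k{\left(98 \left(-9\right),w{\left(\left(-1\right) 1 \right)} \right)}}{A} = \frac{169}{9 \cdot 690} = \frac{169}{9} \cdot \frac{1}{690} = \frac{169}{6210}$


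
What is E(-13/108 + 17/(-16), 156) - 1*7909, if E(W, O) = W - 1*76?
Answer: -3450031/432 ≈ -7986.2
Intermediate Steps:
E(W, O) = -76 + W (E(W, O) = W - 76 = -76 + W)
E(-13/108 + 17/(-16), 156) - 1*7909 = (-76 + (-13/108 + 17/(-16))) - 1*7909 = (-76 + (-13*1/108 + 17*(-1/16))) - 7909 = (-76 + (-13/108 - 17/16)) - 7909 = (-76 - 511/432) - 7909 = -33343/432 - 7909 = -3450031/432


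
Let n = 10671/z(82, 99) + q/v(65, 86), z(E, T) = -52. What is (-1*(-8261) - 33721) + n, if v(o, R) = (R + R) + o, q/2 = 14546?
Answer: -314785283/12324 ≈ -25542.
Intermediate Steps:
q = 29092 (q = 2*14546 = 29092)
v(o, R) = o + 2*R (v(o, R) = 2*R + o = o + 2*R)
n = -1016243/12324 (n = 10671/(-52) + 29092/(65 + 2*86) = 10671*(-1/52) + 29092/(65 + 172) = -10671/52 + 29092/237 = -1016243/12324 ≈ -82.460)
(-1*(-8261) - 33721) + n = (-1*(-8261) - 33721) - 1016243/12324 = (8261 - 33721) - 1016243/12324 = -25460 - 1016243/12324 = -314785283/12324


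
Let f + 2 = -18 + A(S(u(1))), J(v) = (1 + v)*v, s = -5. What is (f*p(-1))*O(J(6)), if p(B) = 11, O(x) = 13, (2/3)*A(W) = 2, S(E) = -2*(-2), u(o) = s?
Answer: -2431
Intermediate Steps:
u(o) = -5
J(v) = v*(1 + v)
S(E) = 4
A(W) = 3 (A(W) = (3/2)*2 = 3)
f = -17 (f = -2 + (-18 + 3) = -2 - 15 = -17)
(f*p(-1))*O(J(6)) = -17*11*13 = -187*13 = -2431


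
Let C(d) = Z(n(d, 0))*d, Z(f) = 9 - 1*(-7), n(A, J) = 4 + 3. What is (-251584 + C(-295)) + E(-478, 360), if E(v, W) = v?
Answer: -256782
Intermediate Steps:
n(A, J) = 7
Z(f) = 16 (Z(f) = 9 + 7 = 16)
C(d) = 16*d
(-251584 + C(-295)) + E(-478, 360) = (-251584 + 16*(-295)) - 478 = (-251584 - 4720) - 478 = -256304 - 478 = -256782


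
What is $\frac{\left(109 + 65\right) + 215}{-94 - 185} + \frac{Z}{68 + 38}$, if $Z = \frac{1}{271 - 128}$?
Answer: $- \frac{5896183}{4229082} \approx -1.3942$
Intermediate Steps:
$Z = \frac{1}{143} \approx 0.006993$
$\frac{\left(109 + 65\right) + 215}{-94 - 185} + \frac{Z}{68 + 38} = \frac{\left(109 + 65\right) + 215}{-94 - 185} + \frac{1}{68 + 38} \cdot \frac{1}{143} = \frac{174 + 215}{-279} + \frac{1}{106} \cdot \frac{1}{143} = 389 \left(- \frac{1}{279}\right) + \frac{1}{106} \cdot \frac{1}{143} = - \frac{389}{279} + \frac{1}{15158} = - \frac{5896183}{4229082}$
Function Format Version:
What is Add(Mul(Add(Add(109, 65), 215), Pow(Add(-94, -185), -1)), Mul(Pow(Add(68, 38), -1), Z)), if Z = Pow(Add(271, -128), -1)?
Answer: Rational(-5896183, 4229082) ≈ -1.3942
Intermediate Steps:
Z = Rational(1, 143) (Z = Pow(143, -1) = Rational(1, 143) ≈ 0.0069930)
Add(Mul(Add(Add(109, 65), 215), Pow(Add(-94, -185), -1)), Mul(Pow(Add(68, 38), -1), Z)) = Add(Mul(Add(Add(109, 65), 215), Pow(Add(-94, -185), -1)), Mul(Pow(Add(68, 38), -1), Rational(1, 143))) = Add(Mul(Add(174, 215), Pow(-279, -1)), Mul(Pow(106, -1), Rational(1, 143))) = Add(Mul(389, Rational(-1, 279)), Mul(Rational(1, 106), Rational(1, 143))) = Add(Rational(-389, 279), Rational(1, 15158)) = Rational(-5896183, 4229082)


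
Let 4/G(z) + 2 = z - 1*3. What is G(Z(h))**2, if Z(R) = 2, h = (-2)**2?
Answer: 16/9 ≈ 1.7778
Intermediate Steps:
h = 4
G(z) = 4/(-5 + z) (G(z) = 4/(-2 + (z - 1*3)) = 4/(-2 + (z - 3)) = 4/(-2 + (-3 + z)) = 4/(-5 + z))
G(Z(h))**2 = (4/(-5 + 2))**2 = (4/(-3))**2 = (4*(-1/3))**2 = (-4/3)**2 = 16/9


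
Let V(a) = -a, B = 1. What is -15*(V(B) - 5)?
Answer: 90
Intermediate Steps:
-15*(V(B) - 5) = -15*(-1*1 - 5) = -15*(-1 - 5) = -15*(-6) = 90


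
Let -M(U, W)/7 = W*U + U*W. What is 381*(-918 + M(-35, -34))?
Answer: -6697218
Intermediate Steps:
M(U, W) = -14*U*W (M(U, W) = -7*(W*U + U*W) = -7*(U*W + U*W) = -14*U*W)
381*(-918 + M(-35, -34)) = 381*(-918 - 14*(-35)*(-34)) = 381*(-918 - 16660) = 381*(-17578) = -6697218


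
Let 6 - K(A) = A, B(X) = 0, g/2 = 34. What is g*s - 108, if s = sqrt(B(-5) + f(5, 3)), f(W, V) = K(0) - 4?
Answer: -108 + 68*sqrt(2) ≈ -11.833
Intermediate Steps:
g = 68 (g = 2*34 = 68)
K(A) = 6 - A
f(W, V) = 2 (f(W, V) = (6 - 1*0) - 4 = (6 + 0) - 4 = 6 - 4 = 2)
s = sqrt(2) (s = sqrt(0 + 2) = sqrt(2) ≈ 1.4142)
g*s - 108 = 68*sqrt(2) - 108 = -108 + 68*sqrt(2)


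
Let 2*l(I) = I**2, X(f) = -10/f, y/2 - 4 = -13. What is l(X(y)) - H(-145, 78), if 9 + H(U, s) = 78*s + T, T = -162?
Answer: -957881/162 ≈ -5912.8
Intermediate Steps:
y = -18 (y = 8 + 2*(-13) = 8 - 26 = -18)
H(U, s) = -171 + 78*s (H(U, s) = -9 + (78*s - 162) = -9 + (-162 + 78*s) = -171 + 78*s)
l(I) = I**2/2
l(X(y)) - H(-145, 78) = (-10/(-18))**2/2 - (-171 + 78*78) = (-10*(-1/18))**2/2 - (-171 + 6084) = (5/9)**2/2 - 1*5913 = (1/2)*(25/81) - 5913 = 25/162 - 5913 = -957881/162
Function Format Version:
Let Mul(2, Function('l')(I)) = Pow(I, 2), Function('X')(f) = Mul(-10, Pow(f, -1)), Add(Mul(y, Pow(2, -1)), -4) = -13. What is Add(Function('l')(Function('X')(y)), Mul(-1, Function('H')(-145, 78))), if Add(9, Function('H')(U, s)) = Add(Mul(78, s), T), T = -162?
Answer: Rational(-957881, 162) ≈ -5912.8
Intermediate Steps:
y = -18 (y = Add(8, Mul(2, -13)) = Add(8, -26) = -18)
Function('H')(U, s) = Add(-171, Mul(78, s)) (Function('H')(U, s) = Add(-9, Add(Mul(78, s), -162)) = Add(-9, Add(-162, Mul(78, s))) = Add(-171, Mul(78, s)))
Function('l')(I) = Mul(Rational(1, 2), Pow(I, 2))
Add(Function('l')(Function('X')(y)), Mul(-1, Function('H')(-145, 78))) = Add(Mul(Rational(1, 2), Pow(Mul(-10, Pow(-18, -1)), 2)), Mul(-1, Add(-171, Mul(78, 78)))) = Add(Mul(Rational(1, 2), Pow(Mul(-10, Rational(-1, 18)), 2)), Mul(-1, Add(-171, 6084))) = Add(Mul(Rational(1, 2), Pow(Rational(5, 9), 2)), Mul(-1, 5913)) = Add(Mul(Rational(1, 2), Rational(25, 81)), -5913) = Add(Rational(25, 162), -5913) = Rational(-957881, 162)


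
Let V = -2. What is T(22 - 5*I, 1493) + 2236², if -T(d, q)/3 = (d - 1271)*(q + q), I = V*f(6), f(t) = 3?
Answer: 15919498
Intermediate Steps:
I = -6 (I = -2*3 = -6)
T(d, q) = -6*q*(-1271 + d) (T(d, q) = -3*(d - 1271)*(q + q) = -3*(-1271 + d)*2*q = -6*q*(-1271 + d))
T(22 - 5*I, 1493) + 2236² = 6*1493*(1271 - (22 - 5*(-6))) + 2236² = 6*1493*(1271 - (22 + 30)) + 4999696 = 6*1493*(1271 - 1*52) + 4999696 = 6*1493*(1271 - 52) + 4999696 = 6*1493*1219 + 4999696 = 10919802 + 4999696 = 15919498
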